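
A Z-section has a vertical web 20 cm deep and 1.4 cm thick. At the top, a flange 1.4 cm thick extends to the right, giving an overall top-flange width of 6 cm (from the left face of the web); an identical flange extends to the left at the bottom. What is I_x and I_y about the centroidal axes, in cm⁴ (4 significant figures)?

Break the section into simple shapes (no overlaps), measuring from the bottom-left corner of the bounding box.
Web: 1.4 × 20, A = 28 cm², y = 10 cm, Ī = 933.333 cm⁴.
Top flange (beyond web): 4.6 × 1.4, A = 6.44 cm², y = 19.3 cm, Ī = 1.05187 cm⁴.
Bottom flange (beyond web): 4.6 × 1.4, A = 6.44 cm², y = 0.7 cm, Ī = 1.05187 cm⁴.
Centroid: ȳ = ΣA·y / ΣA = 10 cm.
Transfer each piece to the centroidal x-axis using Ī + A·d² with d = y − 10:
  web: d = 0 cm → contributes +933.333 cm⁴
  top flange (beyond web): d = 9.3 cm → contributes +558.047 cm⁴
  bottom flange (beyond web): d = -9.3 cm → contributes +558.047 cm⁴
Total I = 2049.43 cm⁴.
For the y-axis: x̄ = 5.3 cm.
Repeating about the centroidal y-axis gives I_y = 143.205 cm⁴.

I_x ≈ 2049 cm⁴, I_y ≈ 143.2 cm⁴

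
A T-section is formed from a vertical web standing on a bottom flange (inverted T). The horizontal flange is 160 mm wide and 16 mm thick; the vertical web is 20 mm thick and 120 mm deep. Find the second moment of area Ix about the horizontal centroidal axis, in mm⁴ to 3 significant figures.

Ix ≈ 8.66 × 10⁶ mm⁴

Split into non-overlapping primitives; take the origin at the lower-left of the bounding box.
Flange: 160 × 16, A = 2 560 mm², y = 8 mm, Ī = 54 613 mm⁴.
Web: 20 × 120, A = 2 400 mm², y = 76 mm, Ī = 2 880 000 mm⁴.
Centroid: ȳ = ΣA·y / ΣA = 40.903 mm.
Transfer each piece to the horizontal centroidal axis using Ī + A·d² with d = y − 40.903:
  flange: d = -32.903 mm → contributes +2 826 126 mm⁴
  web: d = 35.097 mm → contributes +5 836 281 mm⁴
Total I = 8 662 407 mm⁴.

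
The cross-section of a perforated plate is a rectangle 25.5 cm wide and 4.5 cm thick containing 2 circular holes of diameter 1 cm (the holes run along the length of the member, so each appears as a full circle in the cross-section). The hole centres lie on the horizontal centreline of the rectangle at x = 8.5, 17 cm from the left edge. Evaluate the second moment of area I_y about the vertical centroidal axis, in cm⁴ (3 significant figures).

Break the section into simple shapes (no overlaps), measuring from the bottom-left corner of the bounding box.
Plate: 25.5 × 4.5, A = 114.75 cm², x = 12.75 cm, Ī = 6 218 cm⁴.
Hole 1 (subtracted): ⌀1, A = 0.7854 cm², x = 8.5 cm, Ī = 0.049087 cm⁴.
Hole 2 (subtracted): ⌀1, A = 0.7854 cm², x = 17 cm, Ī = 0.049087 cm⁴.
By symmetry the centroid is at mid-width, x̄ = 12.75 cm.
Transfer each piece to the vertical centroidal axis using Ī + A·d² with d = x − 12.75:
  plate: d = 0 cm → contributes +6 218 cm⁴
  hole 1: d = -4.25 cm → contributes −14.235 cm⁴
  hole 2: d = 4.25 cm → contributes −14.235 cm⁴
Total I = 6189.5 cm⁴.

I_y ≈ 6190 cm⁴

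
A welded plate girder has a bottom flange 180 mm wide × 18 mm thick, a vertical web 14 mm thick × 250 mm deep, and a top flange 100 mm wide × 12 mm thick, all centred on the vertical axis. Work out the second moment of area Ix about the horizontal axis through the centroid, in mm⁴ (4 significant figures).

Decompose the section into non-overlapping parts with the origin at the bottom-left of its bounding rectangle.
Bottom plate: 180 × 18, A = 3 240 mm², y = 9 mm, Ī = 87 480 mm⁴.
Web plate: 14 × 250, A = 3 500 mm², y = 143 mm, Ī = 18 229 167 mm⁴.
Top plate: 100 × 12, A = 1 200 mm², y = 274 mm, Ī = 14 400 mm⁴.
Centroid: ȳ = ΣA·y / ΣA = 108.118 mm.
Transfer each piece to the horizontal axis through the centroid using Ī + A·d² with d = y − 108.118:
  bottom plate: d = -99.1184 mm → contributes +31 918 714 mm⁴
  web plate: d = 34.8816 mm → contributes +22 487 711 mm⁴
  top plate: d = 165.882 mm → contributes +33 034 451 mm⁴
Total I = 87 440 875 mm⁴.

Ix ≈ 8.744 × 10⁷ mm⁴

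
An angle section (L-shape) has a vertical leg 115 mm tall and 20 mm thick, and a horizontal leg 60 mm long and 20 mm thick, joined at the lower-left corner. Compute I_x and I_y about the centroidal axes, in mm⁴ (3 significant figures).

I_x ≈ 3.90 × 10⁶ mm⁴, I_y ≈ 7.18 × 10⁵ mm⁴

Break the section into simple shapes (no overlaps), measuring from the bottom-left corner of the bounding box.
Vertical leg: 20 × 115, A = 2 300 mm², y = 57.5 mm, Ī = 2 534 792 mm⁴.
Horizontal leg (remainder): 40 × 20, A = 800 mm², y = 10 mm, Ī = 26 667 mm⁴.
Centroid: ȳ = ΣA·y / ΣA = 45.242 mm.
Transfer each piece to the centroidal x-axis using Ī + A·d² with d = y − 45.242:
  vertical leg: d = 12.258 mm → contributes +2 880 390 mm⁴
  horizontal leg (remainder): d = -35.242 mm → contributes +1 020 262 mm⁴
Total I = 3 900 652 mm⁴.
For the y-axis: x̄ = 17.742 mm.
Repeating about the centroidal y-axis gives I_y = 717 527 mm⁴.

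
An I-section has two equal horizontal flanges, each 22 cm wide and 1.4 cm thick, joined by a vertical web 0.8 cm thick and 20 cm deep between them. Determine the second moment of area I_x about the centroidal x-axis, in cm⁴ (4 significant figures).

I_x ≈ 7596 cm⁴

Treat the section as a set of non-overlapping primitives; coordinates are from the bounding-box lower-left.
Bottom flange: 22 × 1.4, A = 30.8 cm², y = 0.7 cm, Ī = 5.03067 cm⁴.
Web: 0.8 × 20, A = 16 cm², y = 11.4 cm, Ī = 533.333 cm⁴.
Top flange: 22 × 1.4, A = 30.8 cm², y = 22.1 cm, Ī = 5.03067 cm⁴.
By symmetry the centroid is at mid-height, ȳ = 11.4 cm.
Transfer each piece to the centroidal x-axis using Ī + A·d² with d = y − 11.4:
  bottom flange: d = -10.7 cm → contributes +3531.32 cm⁴
  web: d = 0 cm → contributes +533.333 cm⁴
  top flange: d = 10.7 cm → contributes +3531.32 cm⁴
Total I = 7595.98 cm⁴.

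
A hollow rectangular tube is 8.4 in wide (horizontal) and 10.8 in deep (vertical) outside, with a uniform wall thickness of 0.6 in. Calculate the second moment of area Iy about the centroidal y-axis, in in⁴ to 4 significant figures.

Iy ≈ 234.8 in⁴

Split into non-overlapping primitives; take the origin at the lower-left of the bounding box.
Outer rectangle: 8.4 × 10.8, A = 90.72 in², x = 4.2 in, Ī = 533.434 in⁴.
Inner void (subtracted): 7.2 × 9.6, A = 69.12 in², x = 4.2 in, Ī = 298.598 in⁴.
By symmetry the centroid is at mid-width, x̄ = 4.2 in.
All pieces are centred on the centroidal y-axis, so I = ΣĪ (holes subtracted) = 234.835 in⁴.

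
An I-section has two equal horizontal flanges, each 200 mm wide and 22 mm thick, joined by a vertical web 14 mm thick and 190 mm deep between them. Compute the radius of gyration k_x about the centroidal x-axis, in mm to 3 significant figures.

k_x ≈ 96.7 mm

Decompose the section into non-overlapping parts with the origin at the bottom-left of its bounding rectangle.
Bottom flange: 200 × 22, A = 4 400 mm², y = 11 mm, Ī = 177 467 mm⁴.
Web: 14 × 190, A = 2 660 mm², y = 117 mm, Ī = 8 002 167 mm⁴.
Top flange: 200 × 22, A = 4 400 mm², y = 223 mm, Ī = 177 467 mm⁴.
By symmetry the centroid is at mid-height, ȳ = 117 mm.
Transfer each piece to the centroidal x-axis using Ī + A·d² with d = y − 117:
  bottom flange: d = -106 mm → contributes +49 615 867 mm⁴
  web: d = 0 mm → contributes +8 002 167 mm⁴
  top flange: d = 106 mm → contributes +49 615 867 mm⁴
Total I = 107 233 900 mm⁴.
Radius of gyration: k = √(I/A) = √(107 233 900 / 11 460) = 96.733 mm.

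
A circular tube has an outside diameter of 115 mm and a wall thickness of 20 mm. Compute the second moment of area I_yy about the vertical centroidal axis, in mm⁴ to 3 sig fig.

Decompose the section into non-overlapping parts with the origin at the bottom-left of its bounding rectangle.
Outer circle: ⌀115, A = 10 387 mm², x = 57.5 mm, Ī = 8 585 414 mm⁴.
Bore (subtracted): ⌀75, A = 4417.9 mm², x = 57.5 mm, Ī = 1 553 156 mm⁴.
By symmetry the centroid is at mid-width, x̄ = 57.5 mm.
All pieces are centred on the vertical centroidal axis, so I = ΣĪ (holes subtracted) = 7 032 259 mm⁴.

I_yy ≈ 7.03 × 10⁶ mm⁴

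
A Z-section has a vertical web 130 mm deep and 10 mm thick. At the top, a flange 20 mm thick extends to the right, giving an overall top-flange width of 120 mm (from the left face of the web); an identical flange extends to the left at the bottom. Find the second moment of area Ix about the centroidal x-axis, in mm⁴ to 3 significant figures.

Break the section into simple shapes (no overlaps), measuring from the bottom-left corner of the bounding box.
Web: 10 × 130, A = 1 300 mm², y = 65 mm, Ī = 1 830 833 mm⁴.
Top flange (beyond web): 110 × 20, A = 2 200 mm², y = 120 mm, Ī = 73 333 mm⁴.
Bottom flange (beyond web): 110 × 20, A = 2 200 mm², y = 10 mm, Ī = 73 333 mm⁴.
Centroid: ȳ = ΣA·y / ΣA = 65 mm.
Transfer each piece to the centroidal x-axis using Ī + A·d² with d = y − 65:
  web: d = 0 mm → contributes +1 830 833 mm⁴
  top flange (beyond web): d = 55 mm → contributes +6 728 333 mm⁴
  bottom flange (beyond web): d = -55 mm → contributes +6 728 333 mm⁴
Total I = 15 287 500 mm⁴.

Ix ≈ 1.53 × 10⁷ mm⁴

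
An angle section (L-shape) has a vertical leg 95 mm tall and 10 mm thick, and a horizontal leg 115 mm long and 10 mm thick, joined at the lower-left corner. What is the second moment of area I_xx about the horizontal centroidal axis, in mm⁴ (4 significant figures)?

Decompose the section into non-overlapping parts with the origin at the bottom-left of its bounding rectangle.
Vertical leg: 10 × 95, A = 950 mm², y = 47.5 mm, Ī = 714 479 mm⁴.
Horizontal leg (remainder): 105 × 10, A = 1 050 mm², y = 5 mm, Ī = 8 750 mm⁴.
Centroid: ȳ = ΣA·y / ΣA = 25.1875 mm.
Transfer each piece to the horizontal centroidal axis using Ī + A·d² with d = y − 25.1875:
  vertical leg: d = 22.3125 mm → contributes +1 187 434 mm⁴
  horizontal leg (remainder): d = -20.1875 mm → contributes +436 662 mm⁴
Total I = 1 624 096 mm⁴.

I_xx ≈ 1.624 × 10⁶ mm⁴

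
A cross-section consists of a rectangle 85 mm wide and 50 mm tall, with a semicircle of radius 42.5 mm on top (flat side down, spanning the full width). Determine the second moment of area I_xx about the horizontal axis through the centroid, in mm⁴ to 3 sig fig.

Split into non-overlapping primitives; take the origin at the lower-left of the bounding box.
Rectangular body: 85 × 50, A = 4 250 mm², y = 25 mm, Ī = 885 417 mm⁴.
Semicircular cap: semicircle r = 42.5, A = 2837.3 mm², y = 68.038 mm, Ī = 358 086 mm⁴.
Centroid: ȳ = ΣA·y / ΣA = 42.229 mm.
Transfer each piece to the horizontal axis through the centroid using Ī + A·d² with d = y − 42.229:
  rectangular body: d = -17.229 mm → contributes +2 147 024 mm⁴
  semicircular cap: d = 25.808 mm → contributes +2 247 884 mm⁴
Total I = 4 394 908 mm⁴.

I_xx ≈ 4.39 × 10⁶ mm⁴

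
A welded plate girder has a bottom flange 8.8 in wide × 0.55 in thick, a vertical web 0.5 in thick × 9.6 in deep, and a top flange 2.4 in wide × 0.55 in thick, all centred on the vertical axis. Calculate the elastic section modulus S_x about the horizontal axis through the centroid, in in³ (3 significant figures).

S_x ≈ 23.9 in³

Split into non-overlapping primitives; take the origin at the lower-left of the bounding box.
Bottom plate: 8.8 × 0.55, A = 4.84 in², y = 0.275 in, Ī = 0.12201 in⁴.
Web plate: 0.5 × 9.6, A = 4.8 in², y = 5.35 in, Ī = 36.864 in⁴.
Top plate: 2.4 × 0.55, A = 1.32 in², y = 10.425 in, Ī = 0.033275 in⁴.
Centroid: ȳ = ΣA·y / ΣA = 3.7201 in.
Transfer each piece to the horizontal axis through the centroid using Ī + A·d² with d = y − 3.7201:
  bottom plate: d = -3.4451 in → contributes +57.566 in⁴
  web plate: d = 1.6299 in → contributes +49.616 in⁴
  top plate: d = 6.7049 in → contributes +59.375 in⁴
Total I = 166.56 in⁴.
Extreme fibre distance c = 6.9799 in; S = I/c = 23.862 in³.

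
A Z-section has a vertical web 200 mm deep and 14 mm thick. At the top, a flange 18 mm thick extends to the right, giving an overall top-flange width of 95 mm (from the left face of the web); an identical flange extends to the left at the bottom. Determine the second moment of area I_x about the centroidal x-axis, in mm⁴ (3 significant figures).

I_x ≈ 3.36 × 10⁷ mm⁴

Treat the section as a set of non-overlapping primitives; coordinates are from the bounding-box lower-left.
Web: 14 × 200, A = 2 800 mm², y = 100 mm, Ī = 9 333 333 mm⁴.
Top flange (beyond web): 81 × 18, A = 1 458 mm², y = 191 mm, Ī = 39 366 mm⁴.
Bottom flange (beyond web): 81 × 18, A = 1 458 mm², y = 9 mm, Ī = 39 366 mm⁴.
Centroid: ȳ = ΣA·y / ΣA = 100 mm.
Transfer each piece to the centroidal x-axis using Ī + A·d² with d = y − 100:
  web: d = 0 mm → contributes +9 333 333 mm⁴
  top flange (beyond web): d = 91 mm → contributes +12 113 064 mm⁴
  bottom flange (beyond web): d = -91 mm → contributes +12 113 064 mm⁴
Total I = 33 559 461 mm⁴.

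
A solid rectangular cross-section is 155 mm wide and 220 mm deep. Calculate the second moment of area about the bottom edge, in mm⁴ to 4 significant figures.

I_base ≈ 5.501 × 10⁸ mm⁴

The section: 155 × 220, A = 34 100 mm², y = 110 mm, Ī = 137 536 667 mm⁴.
Transfer it to the bottom edge using Ī + A·d² with d = y − 0:
  the section: d = 110 mm → contributes +550 146 667 mm⁴
Total I = 550 146 667 mm⁴.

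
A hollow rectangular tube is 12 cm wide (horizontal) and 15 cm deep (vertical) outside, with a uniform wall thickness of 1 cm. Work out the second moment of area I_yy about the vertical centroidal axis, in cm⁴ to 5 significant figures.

Treat the section as a set of non-overlapping primitives; coordinates are from the bounding-box lower-left.
Outer rectangle: 12 × 15, A = 180 cm², x = 6 cm, Ī = 2 160 cm⁴.
Inner void (subtracted): 10 × 13, A = 130 cm², x = 6 cm, Ī = 1083.333 cm⁴.
By symmetry the centroid is at mid-width, x̄ = 6 cm.
All pieces are centred on the vertical centroidal axis, so I = ΣĪ (holes subtracted) = 1076.667 cm⁴.

I_yy ≈ 1076.7 cm⁴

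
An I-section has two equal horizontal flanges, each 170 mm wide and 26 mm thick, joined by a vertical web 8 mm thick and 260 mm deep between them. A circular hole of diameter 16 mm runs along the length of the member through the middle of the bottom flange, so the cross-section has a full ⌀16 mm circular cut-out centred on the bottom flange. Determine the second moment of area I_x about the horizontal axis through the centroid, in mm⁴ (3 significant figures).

I_x ≈ 1.89 × 10⁸ mm⁴

Split into non-overlapping primitives; take the origin at the lower-left of the bounding box.
Bottom flange: 170 × 26, A = 4 420 mm², y = 13 mm, Ī = 248 993 mm⁴.
Web: 8 × 260, A = 2 080 mm², y = 156 mm, Ī = 11 717 333 mm⁴.
Top flange: 170 × 26, A = 4 420 mm², y = 299 mm, Ī = 248 993 mm⁴.
Hole (subtracted): ⌀16, A = 201.06 mm², y = 13 mm, Ī = 3 217 mm⁴.
Centroid: ȳ = ΣA·y / ΣA = 158.68 mm.
Transfer each piece to the horizontal axis through the centroid using Ī + A·d² with d = y − 158.68:
  bottom flange: d = -145.68 mm → contributes +94 056 177 mm⁴
  web: d = -2.6823 mm → contributes +11 732 299 mm⁴
  top flange: d = 140.32 mm → contributes +87 274 573 mm⁴
  hole: d = -145.68 mm → contributes −4 270 424 mm⁴
Total I = 188 792 625 mm⁴.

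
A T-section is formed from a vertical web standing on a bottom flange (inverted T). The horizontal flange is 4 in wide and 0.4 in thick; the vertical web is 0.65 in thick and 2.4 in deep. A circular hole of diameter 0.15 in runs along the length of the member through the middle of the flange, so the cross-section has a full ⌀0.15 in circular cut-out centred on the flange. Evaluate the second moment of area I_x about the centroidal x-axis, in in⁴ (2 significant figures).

Treat the section as a set of non-overlapping primitives; coordinates are from the bounding-box lower-left.
Flange: 4 × 0.4, A = 1.6 in², y = 0.2 in, Ī = 0.02133 in⁴.
Web: 0.65 × 2.4, A = 1.56 in², y = 1.6 in, Ī = 0.7488 in⁴.
Hole (subtracted): ⌀0.15, A = 0.01767 in², y = 0.2 in, Ī = 0.00002485 in⁴.
Centroid: ȳ = ΣA·y / ΣA = 0.895 in.
Transfer each piece to the centroidal x-axis using Ī + A·d² with d = y − 0.895:
  flange: d = -0.695 in → contributes +0.7942 in⁴
  web: d = 0.705 in → contributes +1.524 in⁴
  hole: d = -0.695 in → contributes −0.008561 in⁴
Total I = 2.31 in⁴.

I_x ≈ 2.3 in⁴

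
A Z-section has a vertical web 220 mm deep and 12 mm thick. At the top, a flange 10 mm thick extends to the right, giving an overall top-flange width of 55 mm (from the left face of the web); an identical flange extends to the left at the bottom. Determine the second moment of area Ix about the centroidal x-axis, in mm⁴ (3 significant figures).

Treat the section as a set of non-overlapping primitives; coordinates are from the bounding-box lower-left.
Web: 12 × 220, A = 2 640 mm², y = 110 mm, Ī = 10 648 000 mm⁴.
Top flange (beyond web): 43 × 10, A = 430 mm², y = 215 mm, Ī = 3583.3 mm⁴.
Bottom flange (beyond web): 43 × 10, A = 430 mm², y = 5 mm, Ī = 3583.3 mm⁴.
Centroid: ȳ = ΣA·y / ΣA = 110 mm.
Transfer each piece to the centroidal x-axis using Ī + A·d² with d = y − 110:
  web: d = 0 mm → contributes +10 648 000 mm⁴
  top flange (beyond web): d = 105 mm → contributes +4 744 333 mm⁴
  bottom flange (beyond web): d = -105 mm → contributes +4 744 333 mm⁴
Total I = 20 136 667 mm⁴.

Ix ≈ 2.01 × 10⁷ mm⁴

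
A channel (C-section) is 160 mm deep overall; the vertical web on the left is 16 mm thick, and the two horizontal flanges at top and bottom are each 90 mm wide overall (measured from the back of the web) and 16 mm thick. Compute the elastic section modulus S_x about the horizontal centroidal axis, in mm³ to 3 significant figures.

Break the section into simple shapes (no overlaps), measuring from the bottom-left corner of the bounding box.
Web: 16 × 160, A = 2 560 mm², y = 80 mm, Ī = 5 461 333 mm⁴.
Top flange (beyond web): 74 × 16, A = 1 184 mm², y = 152 mm, Ī = 25 259 mm⁴.
Bottom flange (beyond web): 74 × 16, A = 1 184 mm², y = 8 mm, Ī = 25 259 mm⁴.
By symmetry the centroid is at mid-height, ȳ = 80 mm.
Transfer each piece to the horizontal centroidal axis using Ī + A·d² with d = y − 80:
  web: d = 0 mm → contributes +5 461 333 mm⁴
  top flange (beyond web): d = 72 mm → contributes +6 163 115 mm⁴
  bottom flange (beyond web): d = -72 mm → contributes +6 163 115 mm⁴
Total I = 17 787 563 mm⁴.
Extreme fibre distance c = 80 mm; S = I/c = 222 345 mm³.

S_x ≈ 2.22 × 10⁵ mm³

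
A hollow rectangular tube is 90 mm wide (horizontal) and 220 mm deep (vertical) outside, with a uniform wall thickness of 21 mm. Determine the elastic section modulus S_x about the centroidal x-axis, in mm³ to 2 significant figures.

S_x ≈ 5.2 × 10⁵ mm³

Break the section into simple shapes (no overlaps), measuring from the bottom-left corner of the bounding box.
Outer rectangle: 90 × 220, A = 19 800 mm², y = 110 mm, Ī = 79 860 000 mm⁴.
Inner void (subtracted): 48 × 178, A = 8 544 mm², y = 110 mm, Ī = 22 559 008 mm⁴.
By symmetry the centroid is at mid-height, ȳ = 110 mm.
All pieces are centred on the centroidal x-axis, so I = ΣĪ (holes subtracted) = 57 300 992 mm⁴.
Extreme fibre distance c = 110 mm; S = I/c = 520 918 mm³.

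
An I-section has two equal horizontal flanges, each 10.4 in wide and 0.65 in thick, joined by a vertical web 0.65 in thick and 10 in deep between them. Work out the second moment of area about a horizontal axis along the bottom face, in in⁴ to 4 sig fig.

Decompose the section into non-overlapping parts with the origin at the bottom-left of its bounding rectangle.
Bottom flange: 10.4 × 0.65, A = 6.76 in², y = 0.325 in, Ī = 0.238008 in⁴.
Web: 0.65 × 10, A = 6.5 in², y = 5.65 in, Ī = 54.1667 in⁴.
Top flange: 10.4 × 0.65, A = 6.76 in², y = 10.975 in, Ī = 0.238008 in⁴.
Transfer each piece to the bottom edge using Ī + A·d² with d = y − 0:
  bottom flange: d = 0.325 in → contributes +0.952033 in⁴
  web: d = 5.65 in → contributes +261.663 in⁴
  top flange: d = 10.975 in → contributes +814.484 in⁴
Total I = 1077.1 in⁴.

I_base ≈ 1077 in⁴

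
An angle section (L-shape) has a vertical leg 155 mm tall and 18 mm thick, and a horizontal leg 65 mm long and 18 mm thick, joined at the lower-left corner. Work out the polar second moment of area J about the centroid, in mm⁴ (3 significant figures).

J ≈ 9.57 × 10⁶ mm⁴

Decompose the section into non-overlapping parts with the origin at the bottom-left of its bounding rectangle.
Vertical leg: 18 × 155, A = 2 790 mm², y = 77.5 mm, Ī = 5 585 813 mm⁴.
Horizontal leg (remainder): 47 × 18, A = 846 mm², y = 9 mm, Ī = 22 842 mm⁴.
Centroid: ȳ = ΣA·y / ΣA = 61.562 mm.
Transfer each piece to the centroidal x-axis using Ī + A·d² with d = y − 61.562:
  vertical leg: d = 15.938 mm → contributes +6 294 538 mm⁴
  horizontal leg (remainder): d = -52.562 mm → contributes +2 360 130 mm⁴
Total I = 8 654 668 mm⁴.
For the y-axis: x̄ = 16.562 mm.
Repeating about the centroidal y-axis gives I_y = 916 738 mm⁴.
Polar second moment: J = I_x + I_y = 9 571 406 mm⁴.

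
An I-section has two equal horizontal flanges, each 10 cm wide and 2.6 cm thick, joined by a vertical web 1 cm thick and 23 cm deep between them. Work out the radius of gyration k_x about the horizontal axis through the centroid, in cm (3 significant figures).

k_x ≈ 11.3 cm

Break the section into simple shapes (no overlaps), measuring from the bottom-left corner of the bounding box.
Bottom flange: 10 × 2.6, A = 26 cm², y = 1.3 cm, Ī = 14.647 cm⁴.
Web: 1 × 23, A = 23 cm², y = 14.1 cm, Ī = 1013.9 cm⁴.
Top flange: 10 × 2.6, A = 26 cm², y = 26.9 cm, Ī = 14.647 cm⁴.
By symmetry the centroid is at mid-height, ȳ = 14.1 cm.
Transfer each piece to the horizontal axis through the centroid using Ī + A·d² with d = y − 14.1:
  bottom flange: d = -12.8 cm → contributes +4274.5 cm⁴
  web: d = 0 cm → contributes +1013.9 cm⁴
  top flange: d = 12.8 cm → contributes +4274.5 cm⁴
Total I = 9562.9 cm⁴.
Radius of gyration: k = √(I/A) = √(9562.9 / 75) = 11.292 cm.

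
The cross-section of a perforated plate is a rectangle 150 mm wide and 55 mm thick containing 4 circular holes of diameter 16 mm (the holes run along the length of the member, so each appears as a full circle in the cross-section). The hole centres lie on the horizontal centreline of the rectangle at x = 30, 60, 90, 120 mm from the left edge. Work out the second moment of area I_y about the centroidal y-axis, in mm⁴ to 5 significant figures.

I_y ≈ 1.4551 × 10⁷ mm⁴

Treat the section as a set of non-overlapping primitives; coordinates are from the bounding-box lower-left.
Plate: 150 × 55, A = 8 250 mm², x = 75 mm, Ī = 15 468 750 mm⁴.
Hole 1 (subtracted): ⌀16, A = 201.0619 mm², x = 30 mm, Ī = 3216.991 mm⁴.
Hole 2 (subtracted): ⌀16, A = 201.0619 mm², x = 60 mm, Ī = 3216.991 mm⁴.
Hole 3 (subtracted): ⌀16, A = 201.0619 mm², x = 90 mm, Ī = 3216.991 mm⁴.
Hole 4 (subtracted): ⌀16, A = 201.0619 mm², x = 120 mm, Ī = 3216.991 mm⁴.
By symmetry the centroid is at mid-width, x̄ = 75 mm.
Transfer each piece to the centroidal y-axis using Ī + A·d² with d = x − 75:
  plate: d = 0 mm → contributes +15 468 750 mm⁴
  hole 1: d = -45 mm → contributes −410367.4 mm⁴
  hole 2: d = -15 mm → contributes −48455.93 mm⁴
  hole 3: d = 15 mm → contributes −48455.93 mm⁴
  hole 4: d = 45 mm → contributes −410367.4 mm⁴
Total I = 14 551 103 mm⁴.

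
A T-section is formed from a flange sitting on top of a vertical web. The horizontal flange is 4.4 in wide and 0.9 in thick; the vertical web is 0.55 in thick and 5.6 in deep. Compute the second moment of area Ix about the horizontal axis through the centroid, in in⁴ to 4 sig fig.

Decompose the section into non-overlapping parts with the origin at the bottom-left of its bounding rectangle.
Flange: 4.4 × 0.9, A = 3.96 in², y = 6.05 in, Ī = 0.2673 in⁴.
Web: 0.55 × 5.6, A = 3.08 in², y = 2.8 in, Ī = 8.04907 in⁴.
Centroid: ȳ = ΣA·y / ΣA = 4.62813 in.
Transfer each piece to the horizontal axis through the centroid using Ī + A·d² with d = y − 4.62813:
  flange: d = 1.42188 in → contributes +8.27334 in⁴
  web: d = -1.82813 in → contributes +18.3426 in⁴
Total I = 26.6159 in⁴.

Ix ≈ 26.62 in⁴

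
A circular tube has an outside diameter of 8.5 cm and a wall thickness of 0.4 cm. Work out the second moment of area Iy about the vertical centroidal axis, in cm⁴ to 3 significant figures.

Iy ≈ 83.7 cm⁴

Decompose the section into non-overlapping parts with the origin at the bottom-left of its bounding rectangle.
Outer circle: ⌀8.5, A = 56.745 cm², x = 4.25 cm, Ī = 256.24 cm⁴.
Bore (subtracted): ⌀7.7, A = 46.566 cm², x = 4.25 cm, Ī = 172.56 cm⁴.
By symmetry the centroid is at mid-width, x̄ = 4.25 cm.
All pieces are centred on the vertical centroidal axis, so I = ΣĪ (holes subtracted) = 83.682 cm⁴.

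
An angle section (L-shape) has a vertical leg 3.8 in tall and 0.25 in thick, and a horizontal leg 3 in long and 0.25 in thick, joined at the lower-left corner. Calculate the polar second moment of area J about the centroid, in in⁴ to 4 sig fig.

J ≈ 3.739 in⁴

Decompose the section into non-overlapping parts with the origin at the bottom-left of its bounding rectangle.
Vertical leg: 0.25 × 3.8, A = 0.95 in², y = 1.9 in, Ī = 1.14317 in⁴.
Horizontal leg (remainder): 2.75 × 0.25, A = 0.6875 in², y = 0.125 in, Ī = 0.00358073 in⁴.
Centroid: ȳ = ΣA·y / ΣA = 1.15477 in.
Transfer each piece to the centroidal x-axis using Ī + A·d² with d = y − 1.15477:
  vertical leg: d = 0.745229 in → contributes +1.67076 in⁴
  horizontal leg (remainder): d = -1.02977 in → contributes +0.732625 in⁴
Total I = 2.40339 in⁴.
For the y-axis: x̄ = 0.754771 in.
Repeating about the centroidal y-axis gives I_y = 1.33564 in⁴.
Polar second moment: J = I_x + I_y = 3.73903 in⁴.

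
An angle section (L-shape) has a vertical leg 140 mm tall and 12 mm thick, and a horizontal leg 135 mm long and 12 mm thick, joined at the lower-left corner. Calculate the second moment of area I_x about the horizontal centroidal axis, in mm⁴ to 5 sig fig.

Break the section into simple shapes (no overlaps), measuring from the bottom-left corner of the bounding box.
Vertical leg: 12 × 140, A = 1 680 mm², y = 70 mm, Ī = 2 744 000 mm⁴.
Horizontal leg (remainder): 123 × 12, A = 1 476 mm², y = 6 mm, Ī = 17 712 mm⁴.
Centroid: ȳ = ΣA·y / ΣA = 40.06844 mm.
Transfer each piece to the horizontal centroidal axis using Ī + A·d² with d = y − 40.06844:
  vertical leg: d = 29.93156 mm → contributes +4 249 109 mm⁴
  horizontal leg (remainder): d = -34.06844 mm → contributes +1 730 844 mm⁴
Total I = 5 979 953 mm⁴.

I_x ≈ 5.9800 × 10⁶ mm⁴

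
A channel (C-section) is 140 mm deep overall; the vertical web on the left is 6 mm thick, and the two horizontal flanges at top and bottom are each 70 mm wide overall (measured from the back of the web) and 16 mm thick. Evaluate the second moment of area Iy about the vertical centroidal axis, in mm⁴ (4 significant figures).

Iy ≈ 1.431 × 10⁶ mm⁴

Treat the section as a set of non-overlapping primitives; coordinates are from the bounding-box lower-left.
Web: 6 × 140, A = 840 mm², x = 3 mm, Ī = 2 520 mm⁴.
Top flange (beyond web): 64 × 16, A = 1 024 mm², x = 38 mm, Ī = 349 525 mm⁴.
Bottom flange (beyond web): 64 × 16, A = 1 024 mm², x = 38 mm, Ī = 349 525 mm⁴.
Centroid: x̄ = ΣA·x / ΣA = 27.8199 mm.
Transfer each piece to the vertical centroidal axis using Ī + A·d² with d = x − 27.8199:
  web: d = -24.8199 mm → contributes +519 985 mm⁴
  top flange (beyond web): d = 10.1801 mm → contributes +455 646 mm⁴
  bottom flange (beyond web): d = 10.1801 mm → contributes +455 646 mm⁴
Total I = 1 431 277 mm⁴.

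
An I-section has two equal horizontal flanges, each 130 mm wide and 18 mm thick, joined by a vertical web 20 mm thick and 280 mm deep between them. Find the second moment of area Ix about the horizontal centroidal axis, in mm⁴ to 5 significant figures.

Ix ≈ 1.4061 × 10⁸ mm⁴

Split into non-overlapping primitives; take the origin at the lower-left of the bounding box.
Bottom flange: 130 × 18, A = 2 340 mm², y = 9 mm, Ī = 63 180 mm⁴.
Web: 20 × 280, A = 5 600 mm², y = 158 mm, Ī = 36 586 667 mm⁴.
Top flange: 130 × 18, A = 2 340 mm², y = 307 mm, Ī = 63 180 mm⁴.
By symmetry the centroid is at mid-height, ȳ = 158 mm.
Transfer each piece to the horizontal centroidal axis using Ī + A·d² with d = y − 158:
  bottom flange: d = -149 mm → contributes +52 013 520 mm⁴
  web: d = 0 mm → contributes +36 586 667 mm⁴
  top flange: d = 149 mm → contributes +52 013 520 mm⁴
Total I = 140 613 707 mm⁴.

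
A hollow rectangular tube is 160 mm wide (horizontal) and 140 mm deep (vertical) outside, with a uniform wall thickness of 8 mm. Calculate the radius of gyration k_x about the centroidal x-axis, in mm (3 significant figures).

Treat the section as a set of non-overlapping primitives; coordinates are from the bounding-box lower-left.
Outer rectangle: 160 × 140, A = 22 400 mm², y = 70 mm, Ī = 36 586 667 mm⁴.
Inner void (subtracted): 144 × 124, A = 17 856 mm², y = 70 mm, Ī = 22 879 488 mm⁴.
By symmetry the centroid is at mid-height, ȳ = 70 mm.
All pieces are centred on the centroidal x-axis, so I = ΣĪ (holes subtracted) = 13 707 179 mm⁴.
Radius of gyration: k = √(I/A) = √(13 707 179 / 4 544) = 54.923 mm.

k_x ≈ 54.9 mm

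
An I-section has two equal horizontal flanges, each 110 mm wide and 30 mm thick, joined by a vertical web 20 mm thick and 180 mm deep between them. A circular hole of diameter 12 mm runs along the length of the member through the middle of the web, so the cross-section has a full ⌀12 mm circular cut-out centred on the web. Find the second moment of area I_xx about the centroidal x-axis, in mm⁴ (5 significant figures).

Split into non-overlapping primitives; take the origin at the lower-left of the bounding box.
Bottom flange: 110 × 30, A = 3 300 mm², y = 15 mm, Ī = 247 500 mm⁴.
Web: 20 × 180, A = 3 600 mm², y = 120 mm, Ī = 9 720 000 mm⁴.
Top flange: 110 × 30, A = 3 300 mm², y = 225 mm, Ī = 247 500 mm⁴.
Hole (subtracted): ⌀12, A = 113.0973 mm², y = 120 mm, Ī = 1017.876 mm⁴.
By symmetry the centroid is at mid-height, ȳ = 120 mm.
Transfer each piece to the centroidal x-axis using Ī + A·d² with d = y − 120:
  bottom flange: d = -105 mm → contributes +36 630 000 mm⁴
  web: d = 0 mm → contributes +9 720 000 mm⁴
  top flange: d = 105 mm → contributes +36 630 000 mm⁴
  hole: d = 0 mm → contributes −1017.876 mm⁴
Total I = 82 978 982 mm⁴.

I_xx ≈ 8.2979 × 10⁷ mm⁴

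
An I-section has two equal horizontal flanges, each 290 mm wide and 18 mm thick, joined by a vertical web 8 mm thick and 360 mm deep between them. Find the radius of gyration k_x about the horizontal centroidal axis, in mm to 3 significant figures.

Split into non-overlapping primitives; take the origin at the lower-left of the bounding box.
Bottom flange: 290 × 18, A = 5 220 mm², y = 9 mm, Ī = 140 940 mm⁴.
Web: 8 × 360, A = 2 880 mm², y = 198 mm, Ī = 31 104 000 mm⁴.
Top flange: 290 × 18, A = 5 220 mm², y = 387 mm, Ī = 140 940 mm⁴.
By symmetry the centroid is at mid-height, ȳ = 198 mm.
Transfer each piece to the horizontal centroidal axis using Ī + A·d² with d = y − 198:
  bottom flange: d = -189 mm → contributes +186 604 560 mm⁴
  web: d = 0 mm → contributes +31 104 000 mm⁴
  top flange: d = 189 mm → contributes +186 604 560 mm⁴
Total I = 404 313 120 mm⁴.
Radius of gyration: k = √(I/A) = √(404 313 120 / 13 320) = 174.22 mm.

k_x ≈ 174 mm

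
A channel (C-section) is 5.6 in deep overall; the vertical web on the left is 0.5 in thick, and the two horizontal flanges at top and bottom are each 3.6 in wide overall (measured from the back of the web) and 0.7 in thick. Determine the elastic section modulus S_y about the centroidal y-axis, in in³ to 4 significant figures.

Decompose the section into non-overlapping parts with the origin at the bottom-left of its bounding rectangle.
Web: 0.5 × 5.6, A = 2.8 in², x = 0.25 in, Ī = 0.0583333 in⁴.
Top flange (beyond web): 3.1 × 0.7, A = 2.17 in², x = 2.05 in, Ī = 1.73781 in⁴.
Bottom flange (beyond web): 3.1 × 0.7, A = 2.17 in², x = 2.05 in, Ī = 1.73781 in⁴.
Centroid: x̄ = ΣA·x / ΣA = 1.34412 in.
Transfer each piece to the centroidal y-axis using Ī + A·d² with d = x − 1.34412:
  web: d = -1.09412 in → contributes +3.41019 in⁴
  top flange (beyond web): d = 0.705882 in → contributes +2.81905 in⁴
  bottom flange (beyond web): d = 0.705882 in → contributes +2.81905 in⁴
Total I = 9.0483 in⁴.
Extreme fibre distance c = 2.25588 in; S = I/c = 4.01098 in³.

S_y ≈ 4.011 in³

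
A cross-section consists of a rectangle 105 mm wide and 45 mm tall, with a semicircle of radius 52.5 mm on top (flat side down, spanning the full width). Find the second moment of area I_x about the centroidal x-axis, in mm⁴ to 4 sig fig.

Treat the section as a set of non-overlapping primitives; coordinates are from the bounding-box lower-left.
Rectangular body: 105 × 45, A = 4 725 mm², y = 22.5 mm, Ī = 797 344 mm⁴.
Semicircular cap: semicircle r = 52.5, A = 4329.51 mm², y = 67.2817 mm, Ī = 833 814 mm⁴.
Centroid: ȳ = ΣA·y / ΣA = 43.9128 mm.
Transfer each piece to the centroidal x-axis using Ī + A·d² with d = y − 43.9128:
  rectangular body: d = -21.4128 mm → contributes +2 963 801 mm⁴
  semicircular cap: d = 23.3689 mm → contributes +3 198 173 mm⁴
Total I = 6 161 974 mm⁴.

I_x ≈ 6.162 × 10⁶ mm⁴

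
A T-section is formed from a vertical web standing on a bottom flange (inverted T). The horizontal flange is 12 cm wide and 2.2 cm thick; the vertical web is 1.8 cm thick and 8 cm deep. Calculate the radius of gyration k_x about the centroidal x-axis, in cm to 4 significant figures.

k_x ≈ 2.843 cm

Split into non-overlapping primitives; take the origin at the lower-left of the bounding box.
Flange: 12 × 2.2, A = 26.4 cm², y = 1.1 cm, Ī = 10.648 cm⁴.
Web: 1.8 × 8, A = 14.4 cm², y = 6.2 cm, Ī = 76.8 cm⁴.
Centroid: ȳ = ΣA·y / ΣA = 2.9 cm.
Transfer each piece to the centroidal x-axis using Ī + A·d² with d = y − 2.9:
  flange: d = -1.8 cm → contributes +96.184 cm⁴
  web: d = 3.3 cm → contributes +233.616 cm⁴
Total I = 329.8 cm⁴.
Radius of gyration: k = √(I/A) = √(329.8 / 40.8) = 2.84312 cm.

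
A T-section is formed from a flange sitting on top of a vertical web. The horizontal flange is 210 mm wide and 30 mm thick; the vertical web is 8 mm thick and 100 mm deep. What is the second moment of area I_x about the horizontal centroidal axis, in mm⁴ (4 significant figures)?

Split into non-overlapping primitives; take the origin at the lower-left of the bounding box.
Flange: 210 × 30, A = 6 300 mm², y = 115 mm, Ī = 472 500 mm⁴.
Web: 8 × 100, A = 800 mm², y = 50 mm, Ī = 666 667 mm⁴.
Centroid: ȳ = ΣA·y / ΣA = 107.676 mm.
Transfer each piece to the horizontal centroidal axis using Ī + A·d² with d = y − 107.676:
  flange: d = 7.32394 mm → contributes +810 433 mm⁴
  web: d = -57.6761 mm → contributes +3 327 889 mm⁴
Total I = 4 138 322 mm⁴.

I_x ≈ 4.138 × 10⁶ mm⁴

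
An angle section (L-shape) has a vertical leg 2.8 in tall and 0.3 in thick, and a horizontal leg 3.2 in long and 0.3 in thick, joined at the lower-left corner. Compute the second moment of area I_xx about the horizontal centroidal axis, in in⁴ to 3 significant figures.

I_xx ≈ 1.22 in⁴

Split into non-overlapping primitives; take the origin at the lower-left of the bounding box.
Vertical leg: 0.3 × 2.8, A = 0.84 in², y = 1.4 in, Ī = 0.5488 in⁴.
Horizontal leg (remainder): 2.9 × 0.3, A = 0.87 in², y = 0.15 in, Ī = 0.006525 in⁴.
Centroid: ȳ = ΣA·y / ΣA = 0.76404 in.
Transfer each piece to the horizontal centroidal axis using Ī + A·d² with d = y − 0.76404:
  vertical leg: d = 0.63596 in → contributes +0.88854 in⁴
  horizontal leg (remainder): d = -0.61404 in → contributes +0.33455 in⁴
Total I = 1.2231 in⁴.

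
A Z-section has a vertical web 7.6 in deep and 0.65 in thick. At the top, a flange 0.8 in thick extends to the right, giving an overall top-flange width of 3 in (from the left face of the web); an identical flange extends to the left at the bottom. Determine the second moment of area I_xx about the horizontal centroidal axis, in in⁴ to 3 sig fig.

I_xx ≈ 67.4 in⁴

Split into non-overlapping primitives; take the origin at the lower-left of the bounding box.
Web: 0.65 × 7.6, A = 4.94 in², y = 3.8 in, Ī = 23.778 in⁴.
Top flange (beyond web): 2.35 × 0.8, A = 1.88 in², y = 7.2 in, Ī = 0.10027 in⁴.
Bottom flange (beyond web): 2.35 × 0.8, A = 1.88 in², y = 0.4 in, Ī = 0.10027 in⁴.
Centroid: ȳ = ΣA·y / ΣA = 3.8 in.
Transfer each piece to the horizontal centroidal axis using Ī + A·d² with d = y − 3.8:
  web: d = 0 in → contributes +23.778 in⁴
  top flange (beyond web): d = 3.4 in → contributes +21.833 in⁴
  bottom flange (beyond web): d = -3.4 in → contributes +21.833 in⁴
Total I = 67.444 in⁴.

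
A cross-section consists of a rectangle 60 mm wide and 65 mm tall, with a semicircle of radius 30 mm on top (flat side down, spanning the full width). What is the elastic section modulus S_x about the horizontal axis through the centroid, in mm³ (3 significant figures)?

Break the section into simple shapes (no overlaps), measuring from the bottom-left corner of the bounding box.
Rectangular body: 60 × 65, A = 3 900 mm², y = 32.5 mm, Ī = 1 373 125 mm⁴.
Semicircular cap: semicircle r = 30, A = 1413.7 mm², y = 77.732 mm, Ī = 88 903 mm⁴.
Centroid: ȳ = ΣA·y / ΣA = 44.534 mm.
Transfer each piece to the horizontal axis through the centroid using Ī + A·d² with d = y − 44.534:
  rectangular body: d = -12.034 mm → contributes +1 937 921 mm⁴
  semicircular cap: d = 33.198 mm → contributes +1 646 998 mm⁴
Total I = 3 584 920 mm⁴.
Extreme fibre distance c = 50.466 mm; S = I/c = 71 036 mm³.

S_x ≈ 7.10 × 10⁴ mm³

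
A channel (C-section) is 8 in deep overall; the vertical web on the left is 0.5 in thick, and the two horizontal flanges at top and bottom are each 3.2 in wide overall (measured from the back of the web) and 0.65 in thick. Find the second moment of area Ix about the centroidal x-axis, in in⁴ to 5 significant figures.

Break the section into simple shapes (no overlaps), measuring from the bottom-left corner of the bounding box.
Web: 0.5 × 8, A = 4 in², y = 4 in, Ī = 21.33333 in⁴.
Top flange (beyond web): 2.7 × 0.65, A = 1.755 in², y = 7.675 in, Ī = 0.06179063 in⁴.
Bottom flange (beyond web): 2.7 × 0.65, A = 1.755 in², y = 0.325 in, Ī = 0.06179063 in⁴.
By symmetry the centroid is at mid-height, ȳ = 4 in.
Transfer each piece to the centroidal x-axis using Ī + A·d² with d = y − 4:
  web: d = 0 in → contributes +21.33333 in⁴
  top flange (beyond web): d = 3.675 in → contributes +23.76416 in⁴
  bottom flange (beyond web): d = -3.675 in → contributes +23.76416 in⁴
Total I = 68.86166 in⁴.

Ix ≈ 68.862 in⁴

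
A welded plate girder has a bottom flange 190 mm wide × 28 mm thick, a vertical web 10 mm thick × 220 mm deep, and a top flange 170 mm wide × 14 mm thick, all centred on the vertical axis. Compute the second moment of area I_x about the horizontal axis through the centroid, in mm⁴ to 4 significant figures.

Treat the section as a set of non-overlapping primitives; coordinates are from the bounding-box lower-left.
Bottom plate: 190 × 28, A = 5 320 mm², y = 14 mm, Ī = 347 573 mm⁴.
Web plate: 10 × 220, A = 2 200 mm², y = 138 mm, Ī = 8 873 333 mm⁴.
Top plate: 170 × 14, A = 2 380 mm², y = 255 mm, Ī = 38873.3 mm⁴.
Centroid: ȳ = ΣA·y / ΣA = 99.4929 mm.
Transfer each piece to the horizontal axis through the centroid using Ī + A·d² with d = y − 99.4929:
  bottom plate: d = -85.4929 mm → contributes +39 231 671 mm⁴
  web plate: d = 38.5071 mm → contributes +12 135 481 mm⁴
  top plate: d = 155.507 mm → contributes +57 593 102 mm⁴
Total I = 108 960 255 mm⁴.

I_x ≈ 1.090 × 10⁸ mm⁴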